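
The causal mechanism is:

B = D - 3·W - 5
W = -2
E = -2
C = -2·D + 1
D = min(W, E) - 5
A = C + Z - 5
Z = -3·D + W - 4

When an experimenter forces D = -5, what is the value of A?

15

The intervention breaks the incoming arrows to D: D = min(W, E) - 5 no longer applies, and D = -5.
C = -2·D + 1  [with D=-5]  = 11
Z = -3·D + W - 4  [with D=-5, W=-2]  = 9
A = C + Z - 5  [with C=11, Z=9]  = 15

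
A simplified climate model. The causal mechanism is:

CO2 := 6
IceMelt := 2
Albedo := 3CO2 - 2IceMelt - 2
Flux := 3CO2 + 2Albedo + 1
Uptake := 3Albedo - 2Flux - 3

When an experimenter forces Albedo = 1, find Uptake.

do(Albedo=1) replaces the equation Albedo := 3CO2 - 2IceMelt - 2 with the constant Albedo = 1.
Flux = 3CO2 + 2Albedo + 1  [with CO2=6, Albedo=1]  = 21
Uptake = 3Albedo - 2Flux - 3  [with Albedo=1, Flux=21]  = -42

-42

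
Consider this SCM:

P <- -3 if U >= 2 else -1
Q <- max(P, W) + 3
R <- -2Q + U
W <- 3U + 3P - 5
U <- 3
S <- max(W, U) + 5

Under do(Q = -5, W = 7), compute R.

The joint intervention fixes Q = -5, W = 7, removing each variable's own equation.
R = -2Q + U  [with Q=-5, U=3]  = 13

13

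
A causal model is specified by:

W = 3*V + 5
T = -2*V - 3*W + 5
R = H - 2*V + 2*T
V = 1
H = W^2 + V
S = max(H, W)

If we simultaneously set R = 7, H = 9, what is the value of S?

The joint intervention fixes R = 7, H = 9, removing each variable's own equation.
W = 3*V + 5  [with V=1]  = 8
S = max(H, W)  [with H=9, W=8]  = 9

9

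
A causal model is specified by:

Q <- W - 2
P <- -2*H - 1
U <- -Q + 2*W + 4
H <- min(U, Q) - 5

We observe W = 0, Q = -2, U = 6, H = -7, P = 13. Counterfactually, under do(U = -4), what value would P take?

17

do(U=-4) replaces the equation U <- -Q + 2*W + 4 with the constant U = -4.
Q = W - 2  [with W=0]  = -2
H = min(U, Q) - 5  [with U=-4, Q=-2]  = -9
P = -2*H - 1  [with H=-9]  = 17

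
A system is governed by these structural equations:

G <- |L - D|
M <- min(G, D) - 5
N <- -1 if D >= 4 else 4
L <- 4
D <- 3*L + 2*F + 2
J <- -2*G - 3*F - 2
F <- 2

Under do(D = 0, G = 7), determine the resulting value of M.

Setting D = 0, G = 7 by intervention discards those variables' equations.
M = min(G, D) - 5  [with G=7, D=0]  = -5

-5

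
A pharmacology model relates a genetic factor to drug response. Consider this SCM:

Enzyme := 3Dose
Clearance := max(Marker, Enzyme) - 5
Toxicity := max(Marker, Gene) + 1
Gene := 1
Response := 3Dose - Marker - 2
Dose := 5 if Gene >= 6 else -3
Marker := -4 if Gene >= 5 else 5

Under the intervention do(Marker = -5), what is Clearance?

The intervention breaks the incoming arrows to Marker: Marker := -4 if Gene >= 5 else 5 no longer applies, and Marker = -5.
Dose = 5 if Gene >= 6 else -3  [with Gene=1]  = -3
Enzyme = 3Dose  [with Dose=-3]  = -9
Clearance = max(Marker, Enzyme) - 5  [with Marker=-5, Enzyme=-9]  = -10

-10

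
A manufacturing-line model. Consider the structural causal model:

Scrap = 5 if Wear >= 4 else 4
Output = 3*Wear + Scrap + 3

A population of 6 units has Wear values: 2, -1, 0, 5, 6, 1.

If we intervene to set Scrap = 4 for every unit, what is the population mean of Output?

The intervention sets Scrap=4 in all 6 units regardless of Wear. Recomputing Output per unit gives 13, 4, 7, 22, 25, 10; average 13.5.

13.5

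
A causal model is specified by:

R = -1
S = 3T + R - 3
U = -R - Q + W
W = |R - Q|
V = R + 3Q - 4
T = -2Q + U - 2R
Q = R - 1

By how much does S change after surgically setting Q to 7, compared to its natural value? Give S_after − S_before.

-60

Under do(Q=7), the mechanism Q = R - 1 is discarded; Q is fixed at 7.
W = |R - Q|  [with R=-1, Q=7]  = 8
U = -R - Q + W  [with R=-1, Q=7, W=8]  = 2
T = -2Q + U - 2R  [with Q=7, U=2, R=-1]  = -10
S = 3T + R - 3  [with T=-10, R=-1]  = -34
Without intervention: Q = R - 1  [with R=-1]  = -2; W = |R - Q|  [with R=-1, Q=-2]  = 1; U = -R - Q + W  [with R=-1, Q=-2, W=1]  = 4; T = -2Q + U - 2R  [with Q=-2, U=4, R=-1]  = 10; S = 3T + R - 3  [with T=10, R=-1]  = 26.
Change = -34 − 26 = -60.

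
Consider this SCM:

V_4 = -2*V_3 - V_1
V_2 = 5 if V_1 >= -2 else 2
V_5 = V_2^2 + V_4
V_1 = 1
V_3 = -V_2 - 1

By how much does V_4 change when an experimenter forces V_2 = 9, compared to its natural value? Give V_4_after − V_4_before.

Under do(V_2=9), the mechanism V_2 = 5 if V_1 >= -2 else 2 is discarded; V_2 is fixed at 9.
V_3 = -V_2 - 1  [with V_2=9]  = -10
V_4 = -2*V_3 - V_1  [with V_3=-10, V_1=1]  = 19
Without intervention: V_2 = 5 if V_1 >= -2 else 2  [with V_1=1]  = 5; V_3 = -V_2 - 1  [with V_2=5]  = -6; V_4 = -2*V_3 - V_1  [with V_3=-6, V_1=1]  = 11.
Change = 19 − 11 = 8.

8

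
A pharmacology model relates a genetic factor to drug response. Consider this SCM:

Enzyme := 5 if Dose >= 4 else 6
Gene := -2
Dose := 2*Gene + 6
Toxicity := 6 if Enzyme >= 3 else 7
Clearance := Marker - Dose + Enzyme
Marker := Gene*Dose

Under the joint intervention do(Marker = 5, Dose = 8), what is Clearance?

2

The joint intervention fixes Marker = 5, Dose = 8, removing each variable's own equation.
Enzyme = 5 if Dose >= 4 else 6  [with Dose=8]  = 5
Clearance = Marker - Dose + Enzyme  [with Marker=5, Dose=8, Enzyme=5]  = 2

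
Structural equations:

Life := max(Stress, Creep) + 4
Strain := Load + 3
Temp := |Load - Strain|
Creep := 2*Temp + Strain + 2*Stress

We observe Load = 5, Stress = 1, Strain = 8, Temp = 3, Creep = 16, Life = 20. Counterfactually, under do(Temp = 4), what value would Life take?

22

Under do(Temp=4), the mechanism Temp := |Load - Strain| is discarded; Temp is fixed at 4.
Strain = Load + 3  [with Load=5]  = 8
Creep = 2*Temp + Strain + 2*Stress  [with Temp=4, Strain=8, Stress=1]  = 18
Life = max(Stress, Creep) + 4  [with Stress=1, Creep=18]  = 22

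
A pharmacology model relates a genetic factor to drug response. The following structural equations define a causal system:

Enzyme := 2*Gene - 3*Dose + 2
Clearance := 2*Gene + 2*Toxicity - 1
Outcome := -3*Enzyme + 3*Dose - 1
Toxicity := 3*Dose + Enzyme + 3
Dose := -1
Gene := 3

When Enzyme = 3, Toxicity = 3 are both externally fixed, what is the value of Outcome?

-13

Setting Enzyme = 3, Toxicity = 3 by intervention discards those variables' equations.
Outcome = -3*Enzyme + 3*Dose - 1  [with Enzyme=3, Dose=-1]  = -13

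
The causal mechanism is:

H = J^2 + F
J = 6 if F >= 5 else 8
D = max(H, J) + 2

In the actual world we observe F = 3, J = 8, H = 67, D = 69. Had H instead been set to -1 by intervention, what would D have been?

The intervention breaks the incoming arrows to H: H = J^2 + F no longer applies, and H = -1.
J = 6 if F >= 5 else 8  [with F=3]  = 8
D = max(H, J) + 2  [with H=-1, J=8]  = 10

10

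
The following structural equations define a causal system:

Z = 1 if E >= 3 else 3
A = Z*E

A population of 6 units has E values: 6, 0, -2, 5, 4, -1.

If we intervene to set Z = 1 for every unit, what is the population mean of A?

2

Under do(Z=1), Z's equation is replaced by Z=1 for every unit. Per-unit A: 6, 0, -2, 5, 4, -1. Mean = 2.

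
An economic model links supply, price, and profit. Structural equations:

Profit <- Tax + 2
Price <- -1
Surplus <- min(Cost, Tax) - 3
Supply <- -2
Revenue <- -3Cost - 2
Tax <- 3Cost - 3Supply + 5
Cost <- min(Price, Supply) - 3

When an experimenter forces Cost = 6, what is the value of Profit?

31

The intervention breaks the incoming arrows to Cost: Cost <- min(Price, Supply) - 3 no longer applies, and Cost = 6.
Tax = 3Cost - 3Supply + 5  [with Cost=6, Supply=-2]  = 29
Profit = Tax + 2  [with Tax=29]  = 31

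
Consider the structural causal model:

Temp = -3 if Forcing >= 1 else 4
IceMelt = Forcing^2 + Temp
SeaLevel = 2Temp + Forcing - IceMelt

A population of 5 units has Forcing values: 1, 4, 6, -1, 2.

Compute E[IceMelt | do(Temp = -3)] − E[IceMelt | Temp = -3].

-2.65

Under do(Temp=-3), Temp's equation is replaced by Temp=-3 for every unit. Per-unit IceMelt: -2, 13, 33, -2, 1. Mean = 8.6.
E[IceMelt|Temp=-3] averages over only the 4 units with Temp=-3 (Forcing = 1, 4, 6, 2): IceMelt = -2, 13, 33, 1, mean 11.25.
Difference = 8.6 − 11.25 = -2.65.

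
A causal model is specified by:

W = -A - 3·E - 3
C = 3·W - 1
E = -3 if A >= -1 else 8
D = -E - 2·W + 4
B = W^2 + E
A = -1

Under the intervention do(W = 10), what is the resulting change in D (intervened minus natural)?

-6

The intervention breaks the incoming arrows to W: W = -A - 3·E - 3 no longer applies, and W = 10.
E = -3 if A >= -1 else 8  [with A=-1]  = -3
D = -E - 2·W + 4  [with E=-3, W=10]  = -13
Without intervention: E = -3 if A >= -1 else 8  [with A=-1]  = -3; W = -A - 3·E - 3  [with A=-1, E=-3]  = 7; D = -E - 2·W + 4  [with E=-3, W=7]  = -7.
Change = -13 − (-7) = -6.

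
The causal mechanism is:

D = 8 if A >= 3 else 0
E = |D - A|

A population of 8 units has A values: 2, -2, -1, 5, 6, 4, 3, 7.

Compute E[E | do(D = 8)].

Every unit gets D=8 under the intervention. E values become 6, 10, 9, 3, 2, 4, 5, 1; E[E|do(D=8)] = 5.

5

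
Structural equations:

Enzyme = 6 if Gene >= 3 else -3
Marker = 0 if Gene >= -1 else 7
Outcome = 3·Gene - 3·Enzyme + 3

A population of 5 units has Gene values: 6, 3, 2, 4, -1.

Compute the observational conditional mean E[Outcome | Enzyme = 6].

-2

Conditioning on Enzyme=6 selects the 3 unit(s) with Gene ∈ {6, 3, 4}. Their Outcome values: 3, -6, -3. Mean = -2.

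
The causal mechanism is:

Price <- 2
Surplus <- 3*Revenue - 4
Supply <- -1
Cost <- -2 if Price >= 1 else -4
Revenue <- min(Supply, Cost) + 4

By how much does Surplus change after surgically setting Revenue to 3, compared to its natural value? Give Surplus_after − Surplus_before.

Intervening sets Revenue = 3 and removes its equation (Revenue <- min(Supply, Cost) + 4).
Surplus = 3*Revenue - 4  [with Revenue=3]  = 5
Without intervention: Cost = -2 if Price >= 1 else -4  [with Price=2]  = -2; Revenue = min(Supply, Cost) + 4  [with Supply=-1, Cost=-2]  = 2; Surplus = 3*Revenue - 4  [with Revenue=2]  = 2.
Change = 5 − 2 = 3.

3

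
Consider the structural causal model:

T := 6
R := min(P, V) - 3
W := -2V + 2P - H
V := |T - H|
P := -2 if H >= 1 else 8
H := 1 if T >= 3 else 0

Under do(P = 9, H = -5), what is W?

1

The joint intervention fixes P = 9, H = -5, removing each variable's own equation.
V = |T - H|  [with T=6, H=-5]  = 11
W = -2V + 2P - H  [with V=11, P=9, H=-5]  = 1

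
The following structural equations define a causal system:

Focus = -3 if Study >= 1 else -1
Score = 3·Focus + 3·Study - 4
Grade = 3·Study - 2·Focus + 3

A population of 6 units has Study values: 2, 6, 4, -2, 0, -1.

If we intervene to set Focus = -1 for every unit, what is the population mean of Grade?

do(Focus=-1) breaks Focus's dependence on Study. With Focus=-1 fixed, Grade across the units is 11, 23, 17, -1, 5, 2, mean 9.5.

9.5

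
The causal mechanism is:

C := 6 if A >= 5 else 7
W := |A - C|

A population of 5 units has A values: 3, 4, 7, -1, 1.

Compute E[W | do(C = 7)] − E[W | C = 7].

-1.05

Under do(C=7), C's equation is replaced by C=7 for every unit. Per-unit W: 4, 3, 0, 8, 6. Mean = 4.2.
Observing C=7 restricts to units where C's equation naturally yields 7: A ∈ {3, 4, -1, 1}. In that subpopulation W = 4, 3, 8, 6, mean 5.25.
Difference = 4.2 − 5.25 = -1.05.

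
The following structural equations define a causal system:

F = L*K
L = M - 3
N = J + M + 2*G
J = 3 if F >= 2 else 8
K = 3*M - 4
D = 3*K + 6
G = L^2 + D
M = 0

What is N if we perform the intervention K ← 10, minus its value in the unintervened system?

The intervention breaks the incoming arrows to K: K = 3*M - 4 no longer applies, and K = 10.
L = M - 3  [with M=0]  = -3
D = 3*K + 6  [with K=10]  = 36
G = L^2 + D  [with L=-3, D=36]  = 45
F = L*K  [with L=-3, K=10]  = -30
J = 3 if F >= 2 else 8  [with F=-30]  = 8
N = J + M + 2*G  [with J=8, M=0, G=45]  = 98
Without intervention: L = M - 3  [with M=0]  = -3; K = 3*M - 4  [with M=0]  = -4; D = 3*K + 6  [with K=-4]  = -6; G = L^2 + D  [with L=-3, D=-6]  = 3; F = L*K  [with L=-3, K=-4]  = 12; J = 3 if F >= 2 else 8  [with F=12]  = 3; N = J + M + 2*G  [with J=3, M=0, G=3]  = 9.
Change = 98 − 9 = 89.

89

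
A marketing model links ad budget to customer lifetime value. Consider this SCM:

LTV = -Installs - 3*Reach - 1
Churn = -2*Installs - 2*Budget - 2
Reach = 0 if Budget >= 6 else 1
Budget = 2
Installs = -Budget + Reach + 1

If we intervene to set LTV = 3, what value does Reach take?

1

Under do(LTV=3), the mechanism LTV = -Installs - 3*Reach - 1 is discarded; LTV is fixed at 3.
No directed path runs from LTV to Reach, so Reach keeps its natural value.
Reach = 0 if Budget >= 6 else 1  [with Budget=2]  = 1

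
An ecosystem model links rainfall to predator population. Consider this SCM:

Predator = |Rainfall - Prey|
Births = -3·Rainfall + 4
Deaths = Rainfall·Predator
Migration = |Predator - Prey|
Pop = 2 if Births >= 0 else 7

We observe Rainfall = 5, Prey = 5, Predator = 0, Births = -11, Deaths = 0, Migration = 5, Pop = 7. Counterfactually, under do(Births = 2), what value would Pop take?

2

The intervention breaks the incoming arrows to Births: Births = -3·Rainfall + 4 no longer applies, and Births = 2.
Pop = 2 if Births >= 0 else 7  [with Births=2]  = 2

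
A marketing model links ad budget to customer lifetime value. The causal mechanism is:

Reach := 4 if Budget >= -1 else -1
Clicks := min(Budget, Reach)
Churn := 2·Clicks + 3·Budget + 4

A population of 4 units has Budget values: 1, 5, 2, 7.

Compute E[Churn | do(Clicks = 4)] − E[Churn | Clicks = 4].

-6.75

Under do(Clicks=4), Clicks's equation is replaced by Clicks=4 for every unit. Per-unit Churn: 15, 27, 18, 33. Mean = 23.25.
Conditioning on Clicks=4 selects the 2 unit(s) with Budget ∈ {5, 7}. Their Churn values: 27, 33. Mean = 30.
Difference = 23.25 − 30 = -6.75.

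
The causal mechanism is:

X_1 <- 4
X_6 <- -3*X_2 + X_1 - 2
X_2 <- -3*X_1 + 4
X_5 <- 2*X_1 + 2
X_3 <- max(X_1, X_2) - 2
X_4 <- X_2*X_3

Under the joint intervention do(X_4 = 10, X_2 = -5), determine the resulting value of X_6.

The joint intervention fixes X_4 = 10, X_2 = -5, removing each variable's own equation.
X_6 = -3*X_2 + X_1 - 2  [with X_2=-5, X_1=4]  = 17

17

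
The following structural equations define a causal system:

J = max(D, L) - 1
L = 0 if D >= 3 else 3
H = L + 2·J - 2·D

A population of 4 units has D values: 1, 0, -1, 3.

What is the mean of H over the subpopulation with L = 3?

7

Observing L=3 restricts to units where L's equation naturally yields 3: D ∈ {1, 0, -1}. In that subpopulation H = 5, 7, 9, mean 7.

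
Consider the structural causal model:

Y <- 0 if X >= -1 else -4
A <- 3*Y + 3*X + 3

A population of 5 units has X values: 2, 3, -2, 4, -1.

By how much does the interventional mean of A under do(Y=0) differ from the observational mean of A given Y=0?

-2.4

Under do(Y=0), Y's equation is replaced by Y=0 for every unit. Per-unit A: 9, 12, -3, 15, 0. Mean = 6.6.
Observing Y=0 restricts to units where Y's equation naturally yields 0: X ∈ {2, 3, 4, -1}. In that subpopulation A = 9, 12, 15, 0, mean 9.
Difference = 6.6 − 9 = -2.4.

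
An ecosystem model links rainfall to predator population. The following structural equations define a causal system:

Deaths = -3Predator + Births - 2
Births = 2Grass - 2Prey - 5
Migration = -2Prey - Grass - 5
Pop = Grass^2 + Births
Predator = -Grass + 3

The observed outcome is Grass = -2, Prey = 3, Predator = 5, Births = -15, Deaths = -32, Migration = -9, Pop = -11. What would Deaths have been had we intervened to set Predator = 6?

-35

do(Predator=6) replaces the equation Predator = -Grass + 3 with the constant Predator = 6.
Births = 2Grass - 2Prey - 5  [with Grass=-2, Prey=3]  = -15
Deaths = -3Predator + Births - 2  [with Predator=6, Births=-15]  = -35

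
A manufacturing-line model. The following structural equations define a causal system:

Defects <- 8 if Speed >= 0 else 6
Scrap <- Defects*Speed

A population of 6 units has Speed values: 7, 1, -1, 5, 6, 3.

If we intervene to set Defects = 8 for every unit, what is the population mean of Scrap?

28

do(Defects=8) breaks Defects's dependence on Speed. With Defects=8 fixed, Scrap across the units is 56, 8, -8, 40, 48, 24, mean 28.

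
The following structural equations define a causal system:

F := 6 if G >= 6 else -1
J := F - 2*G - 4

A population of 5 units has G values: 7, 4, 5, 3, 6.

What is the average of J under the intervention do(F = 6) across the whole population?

Every unit gets F=6 under the intervention. J values become -12, -6, -8, -4, -10; E[J|do(F=6)] = -8.

-8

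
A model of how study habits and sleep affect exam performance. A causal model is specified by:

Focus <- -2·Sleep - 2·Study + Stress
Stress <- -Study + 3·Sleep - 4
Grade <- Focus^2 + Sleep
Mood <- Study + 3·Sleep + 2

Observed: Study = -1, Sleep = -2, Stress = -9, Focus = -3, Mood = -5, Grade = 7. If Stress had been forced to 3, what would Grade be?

79

The intervention breaks the incoming arrows to Stress: Stress <- -Study + 3·Sleep - 4 no longer applies, and Stress = 3.
Focus = -2·Sleep - 2·Study + Stress  [with Sleep=-2, Study=-1, Stress=3]  = 9
Grade = Focus^2 + Sleep  [with Focus=9, Sleep=-2]  = 79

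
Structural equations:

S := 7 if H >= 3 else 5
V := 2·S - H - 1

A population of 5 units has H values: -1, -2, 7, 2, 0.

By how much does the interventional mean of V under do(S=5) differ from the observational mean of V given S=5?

Every unit gets S=5 under the intervention. V values become 10, 11, 2, 7, 9; E[V|do(S=5)] = 7.8.
Observing S=5 restricts to units where S's equation naturally yields 5: H ∈ {-1, -2, 2, 0}. In that subpopulation V = 10, 11, 7, 9, mean 9.25.
Difference = 7.8 − 9.25 = -1.45.

-1.45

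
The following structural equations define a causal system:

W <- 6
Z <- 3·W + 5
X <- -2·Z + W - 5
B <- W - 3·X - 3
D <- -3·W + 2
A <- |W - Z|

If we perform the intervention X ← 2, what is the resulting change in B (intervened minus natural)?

The intervention breaks the incoming arrows to X: X <- -2·Z + W - 5 no longer applies, and X = 2.
B = W - 3·X - 3  [with W=6, X=2]  = -3
Without intervention: Z = 3·W + 5  [with W=6]  = 23; X = -2·Z + W - 5  [with Z=23, W=6]  = -45; B = W - 3·X - 3  [with W=6, X=-45]  = 138.
Change = -3 − 138 = -141.

-141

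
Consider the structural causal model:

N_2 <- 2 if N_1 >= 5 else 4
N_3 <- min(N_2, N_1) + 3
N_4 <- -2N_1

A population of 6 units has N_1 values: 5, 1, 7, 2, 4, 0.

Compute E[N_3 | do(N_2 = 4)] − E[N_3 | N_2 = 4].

Every unit gets N_2=4 under the intervention. N_3 values become 7, 4, 7, 5, 7, 3; E[N_3|do(N_2=4)] = 5.5.
Observing N_2=4 restricts to units where N_2's equation naturally yields 4: N_1 ∈ {1, 2, 4, 0}. In that subpopulation N_3 = 4, 5, 7, 3, mean 4.75.
Difference = 5.5 − 4.75 = 0.75.

0.75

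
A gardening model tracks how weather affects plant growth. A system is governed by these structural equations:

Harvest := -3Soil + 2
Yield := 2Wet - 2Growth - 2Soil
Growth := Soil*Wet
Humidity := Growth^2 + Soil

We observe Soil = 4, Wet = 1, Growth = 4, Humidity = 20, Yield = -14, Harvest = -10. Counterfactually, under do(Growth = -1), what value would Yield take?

do(Growth=-1) replaces the equation Growth := Soil*Wet with the constant Growth = -1.
Yield = 2Wet - 2Growth - 2Soil  [with Wet=1, Growth=-1, Soil=4]  = -4

-4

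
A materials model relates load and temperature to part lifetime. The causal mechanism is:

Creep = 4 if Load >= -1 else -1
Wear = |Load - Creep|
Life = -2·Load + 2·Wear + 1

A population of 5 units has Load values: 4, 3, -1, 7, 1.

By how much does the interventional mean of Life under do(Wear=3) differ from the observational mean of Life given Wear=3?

2.4

Every unit gets Wear=3 under the intervention. Life values become -1, 1, 9, -7, 5; E[Life|do(Wear=3)] = 1.4.
Observing Wear=3 restricts to units where Wear's equation naturally yields 3: Load ∈ {7, 1}. In that subpopulation Life = -7, 5, mean -1.
Difference = 1.4 − (-1) = 2.4.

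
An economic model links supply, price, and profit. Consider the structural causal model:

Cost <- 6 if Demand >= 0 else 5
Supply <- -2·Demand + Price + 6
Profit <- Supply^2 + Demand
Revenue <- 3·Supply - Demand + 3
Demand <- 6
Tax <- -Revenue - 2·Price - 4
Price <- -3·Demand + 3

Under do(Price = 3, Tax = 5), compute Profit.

15

Setting Price = 3, Tax = 5 by intervention discards those variables' equations.
Supply = -2·Demand + Price + 6  [with Demand=6, Price=3]  = -3
Profit = Supply^2 + Demand  [with Supply=-3, Demand=6]  = 15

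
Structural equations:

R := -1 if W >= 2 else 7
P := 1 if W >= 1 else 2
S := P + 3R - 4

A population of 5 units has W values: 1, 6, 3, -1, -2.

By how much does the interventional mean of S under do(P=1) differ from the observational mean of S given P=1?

6.4

Under do(P=1), P's equation is replaced by P=1 for every unit. Per-unit S: 18, -6, -6, 18, 18. Mean = 8.4.
Conditioning on P=1 selects the 3 unit(s) with W ∈ {1, 6, 3}. Their S values: 18, -6, -6. Mean = 2.
Difference = 8.4 − 2 = 6.4.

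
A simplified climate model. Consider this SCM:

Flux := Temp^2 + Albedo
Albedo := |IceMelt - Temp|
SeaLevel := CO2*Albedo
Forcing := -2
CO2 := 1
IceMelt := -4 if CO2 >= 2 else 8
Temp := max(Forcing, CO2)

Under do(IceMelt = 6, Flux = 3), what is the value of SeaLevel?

5

The joint intervention fixes IceMelt = 6, Flux = 3, removing each variable's own equation.
Temp = max(Forcing, CO2)  [with Forcing=-2, CO2=1]  = 1
Albedo = |IceMelt - Temp|  [with IceMelt=6, Temp=1]  = 5
SeaLevel = CO2*Albedo  [with CO2=1, Albedo=5]  = 5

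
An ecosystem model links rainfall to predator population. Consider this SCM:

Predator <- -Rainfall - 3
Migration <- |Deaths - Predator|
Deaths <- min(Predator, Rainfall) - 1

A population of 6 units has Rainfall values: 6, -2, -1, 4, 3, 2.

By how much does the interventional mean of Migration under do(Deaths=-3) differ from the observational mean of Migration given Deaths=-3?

1.5

do(Deaths=-3) breaks Deaths's dependence on Rainfall. With Deaths=-3 fixed, Migration across the units is 6, 2, 1, 4, 3, 2, mean 3.
E[Migration|Deaths=-3] averages over only the 2 units with Deaths=-3 (Rainfall = -2, -1): Migration = 2, 1, mean 1.5.
Difference = 3 − 1.5 = 1.5.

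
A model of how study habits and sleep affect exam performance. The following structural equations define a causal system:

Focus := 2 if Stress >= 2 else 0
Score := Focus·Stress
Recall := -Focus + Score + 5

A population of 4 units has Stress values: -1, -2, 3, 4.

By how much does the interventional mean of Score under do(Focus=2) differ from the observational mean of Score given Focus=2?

-5

Under do(Focus=2), Focus's equation is replaced by Focus=2 for every unit. Per-unit Score: -2, -4, 6, 8. Mean = 2.
Observing Focus=2 restricts to units where Focus's equation naturally yields 2: Stress ∈ {3, 4}. In that subpopulation Score = 6, 8, mean 7.
Difference = 2 − 7 = -5.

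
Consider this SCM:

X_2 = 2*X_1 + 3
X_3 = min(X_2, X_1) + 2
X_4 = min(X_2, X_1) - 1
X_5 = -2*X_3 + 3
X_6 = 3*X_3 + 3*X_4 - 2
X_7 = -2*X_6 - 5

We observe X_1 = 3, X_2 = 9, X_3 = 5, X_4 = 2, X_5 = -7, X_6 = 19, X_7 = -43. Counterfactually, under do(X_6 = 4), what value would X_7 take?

-13

Intervening sets X_6 = 4 and removes its equation (X_6 = 3*X_3 + 3*X_4 - 2).
X_7 = -2*X_6 - 5  [with X_6=4]  = -13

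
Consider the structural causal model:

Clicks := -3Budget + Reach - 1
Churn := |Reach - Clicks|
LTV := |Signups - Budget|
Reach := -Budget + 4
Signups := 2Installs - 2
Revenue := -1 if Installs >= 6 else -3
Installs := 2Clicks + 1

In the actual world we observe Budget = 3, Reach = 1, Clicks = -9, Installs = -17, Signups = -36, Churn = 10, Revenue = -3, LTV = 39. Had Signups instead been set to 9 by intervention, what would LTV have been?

do(Signups=9) replaces the equation Signups := 2Installs - 2 with the constant Signups = 9.
LTV = |Signups - Budget|  [with Signups=9, Budget=3]  = 6

6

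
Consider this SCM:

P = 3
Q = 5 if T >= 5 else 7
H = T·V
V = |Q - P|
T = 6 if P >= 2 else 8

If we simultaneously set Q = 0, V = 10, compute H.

60

Setting Q = 0, V = 10 by intervention discards those variables' equations.
T = 6 if P >= 2 else 8  [with P=3]  = 6
H = T·V  [with T=6, V=10]  = 60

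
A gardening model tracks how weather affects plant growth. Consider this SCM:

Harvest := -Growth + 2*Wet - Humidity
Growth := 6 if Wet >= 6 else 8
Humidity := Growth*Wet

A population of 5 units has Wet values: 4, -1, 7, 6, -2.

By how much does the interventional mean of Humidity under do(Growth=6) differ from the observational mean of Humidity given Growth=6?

-22.2

Every unit gets Growth=6 under the intervention. Humidity values become 24, -6, 42, 36, -12; E[Humidity|do(Growth=6)] = 16.8.
E[Humidity|Growth=6] averages over only the 2 units with Growth=6 (Wet = 7, 6): Humidity = 42, 36, mean 39.
Difference = 16.8 − 39 = -22.2.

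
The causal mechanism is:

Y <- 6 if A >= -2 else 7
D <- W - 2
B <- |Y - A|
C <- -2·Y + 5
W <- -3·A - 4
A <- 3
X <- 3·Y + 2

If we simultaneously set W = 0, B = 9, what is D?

-2

The joint intervention fixes W = 0, B = 9, removing each variable's own equation.
D = W - 2  [with W=0]  = -2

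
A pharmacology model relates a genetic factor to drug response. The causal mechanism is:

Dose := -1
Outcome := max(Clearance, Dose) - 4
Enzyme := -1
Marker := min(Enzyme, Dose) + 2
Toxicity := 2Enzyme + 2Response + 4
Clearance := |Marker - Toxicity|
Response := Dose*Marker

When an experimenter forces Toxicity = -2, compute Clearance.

The intervention breaks the incoming arrows to Toxicity: Toxicity := 2Enzyme + 2Response + 4 no longer applies, and Toxicity = -2.
Marker = min(Enzyme, Dose) + 2  [with Enzyme=-1, Dose=-1]  = 1
Clearance = |Marker - Toxicity|  [with Marker=1, Toxicity=-2]  = 3

3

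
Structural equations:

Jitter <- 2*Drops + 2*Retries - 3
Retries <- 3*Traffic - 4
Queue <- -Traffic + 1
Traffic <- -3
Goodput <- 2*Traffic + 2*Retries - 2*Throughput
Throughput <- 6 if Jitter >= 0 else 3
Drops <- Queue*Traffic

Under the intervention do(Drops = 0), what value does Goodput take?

The intervention breaks the incoming arrows to Drops: Drops <- Queue*Traffic no longer applies, and Drops = 0.
Retries = 3*Traffic - 4  [with Traffic=-3]  = -13
Jitter = 2*Drops + 2*Retries - 3  [with Drops=0, Retries=-13]  = -29
Throughput = 6 if Jitter >= 0 else 3  [with Jitter=-29]  = 3
Goodput = 2*Traffic + 2*Retries - 2*Throughput  [with Traffic=-3, Retries=-13, Throughput=3]  = -38

-38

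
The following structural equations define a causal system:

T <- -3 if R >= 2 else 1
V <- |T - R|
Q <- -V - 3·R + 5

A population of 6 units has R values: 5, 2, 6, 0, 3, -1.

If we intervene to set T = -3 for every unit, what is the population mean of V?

Every unit gets T=-3 under the intervention. V values become 8, 5, 9, 3, 6, 2; E[V|do(T=-3)] = 5.5.

5.5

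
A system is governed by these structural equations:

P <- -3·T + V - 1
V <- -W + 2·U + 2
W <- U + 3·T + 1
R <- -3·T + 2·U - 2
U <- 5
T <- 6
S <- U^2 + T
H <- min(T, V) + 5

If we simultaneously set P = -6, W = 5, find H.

Under do(P = -6, W = 5), each intervened variable's structural equation is replaced by its fixed value.
V = -W + 2·U + 2  [with W=5, U=5]  = 7
H = min(T, V) + 5  [with T=6, V=7]  = 11

11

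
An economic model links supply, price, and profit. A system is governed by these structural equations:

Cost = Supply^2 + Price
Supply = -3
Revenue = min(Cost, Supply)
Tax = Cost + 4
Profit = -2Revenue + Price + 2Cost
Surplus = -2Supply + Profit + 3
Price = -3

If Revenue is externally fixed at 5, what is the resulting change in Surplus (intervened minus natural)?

The intervention breaks the incoming arrows to Revenue: Revenue = min(Cost, Supply) no longer applies, and Revenue = 5.
Cost = Supply^2 + Price  [with Supply=-3, Price=-3]  = 6
Profit = -2Revenue + Price + 2Cost  [with Revenue=5, Price=-3, Cost=6]  = -1
Surplus = -2Supply + Profit + 3  [with Supply=-3, Profit=-1]  = 8
Without intervention: Cost = Supply^2 + Price  [with Supply=-3, Price=-3]  = 6; Revenue = min(Cost, Supply)  [with Cost=6, Supply=-3]  = -3; Profit = -2Revenue + Price + 2Cost  [with Revenue=-3, Price=-3, Cost=6]  = 15; Surplus = -2Supply + Profit + 3  [with Supply=-3, Profit=15]  = 24.
Change = 8 − 24 = -16.

-16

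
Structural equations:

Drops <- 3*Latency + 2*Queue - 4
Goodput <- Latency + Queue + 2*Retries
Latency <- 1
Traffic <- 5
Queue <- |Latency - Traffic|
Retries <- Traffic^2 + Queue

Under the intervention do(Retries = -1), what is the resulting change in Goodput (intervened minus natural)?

The intervention breaks the incoming arrows to Retries: Retries <- Traffic^2 + Queue no longer applies, and Retries = -1.
Queue = |Latency - Traffic|  [with Latency=1, Traffic=5]  = 4
Goodput = Latency + Queue + 2*Retries  [with Latency=1, Queue=4, Retries=-1]  = 3
Without intervention: Queue = |Latency - Traffic|  [with Latency=1, Traffic=5]  = 4; Retries = Traffic^2 + Queue  [with Traffic=5, Queue=4]  = 29; Goodput = Latency + Queue + 2*Retries  [with Latency=1, Queue=4, Retries=29]  = 63.
Change = 3 − 63 = -60.

-60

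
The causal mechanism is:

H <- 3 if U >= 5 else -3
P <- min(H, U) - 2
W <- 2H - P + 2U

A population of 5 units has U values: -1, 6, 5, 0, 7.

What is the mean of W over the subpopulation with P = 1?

17

Conditioning on P=1 selects the 3 unit(s) with U ∈ {6, 5, 7}. Their W values: 17, 15, 19. Mean = 17.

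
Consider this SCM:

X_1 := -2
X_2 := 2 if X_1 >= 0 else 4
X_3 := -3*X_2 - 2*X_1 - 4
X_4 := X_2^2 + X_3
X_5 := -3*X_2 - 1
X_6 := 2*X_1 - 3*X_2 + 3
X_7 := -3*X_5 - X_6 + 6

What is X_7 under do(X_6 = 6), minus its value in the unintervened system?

Intervening sets X_6 = 6 and removes its equation (X_6 := 2*X_1 - 3*X_2 + 3).
X_2 = 2 if X_1 >= 0 else 4  [with X_1=-2]  = 4
X_5 = -3*X_2 - 1  [with X_2=4]  = -13
X_7 = -3*X_5 - X_6 + 6  [with X_5=-13, X_6=6]  = 39
Without intervention: X_2 = 2 if X_1 >= 0 else 4  [with X_1=-2]  = 4; X_5 = -3*X_2 - 1  [with X_2=4]  = -13; X_6 = 2*X_1 - 3*X_2 + 3  [with X_1=-2, X_2=4]  = -13; X_7 = -3*X_5 - X_6 + 6  [with X_5=-13, X_6=-13]  = 58.
Change = 39 − 58 = -19.

-19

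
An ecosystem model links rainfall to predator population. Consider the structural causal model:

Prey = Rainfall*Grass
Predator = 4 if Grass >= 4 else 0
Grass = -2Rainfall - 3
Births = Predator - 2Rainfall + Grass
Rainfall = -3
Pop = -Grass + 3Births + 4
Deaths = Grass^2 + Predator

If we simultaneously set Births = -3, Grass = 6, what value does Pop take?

-11

Setting Births = -3, Grass = 6 by intervention discards those variables' equations.
Pop = -Grass + 3Births + 4  [with Grass=6, Births=-3]  = -11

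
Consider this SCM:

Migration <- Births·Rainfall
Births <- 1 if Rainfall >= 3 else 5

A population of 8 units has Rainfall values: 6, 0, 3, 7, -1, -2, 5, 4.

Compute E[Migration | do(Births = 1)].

2.75

The intervention sets Births=1 in all 8 units regardless of Rainfall. Recomputing Migration per unit gives 6, 0, 3, 7, -1, -2, 5, 4; average 2.75.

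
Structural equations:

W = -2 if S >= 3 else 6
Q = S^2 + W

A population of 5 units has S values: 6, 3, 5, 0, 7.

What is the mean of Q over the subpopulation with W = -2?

27.75

Observing W=-2 restricts to units where W's equation naturally yields -2: S ∈ {6, 3, 5, 7}. In that subpopulation Q = 34, 7, 23, 47, mean 27.75.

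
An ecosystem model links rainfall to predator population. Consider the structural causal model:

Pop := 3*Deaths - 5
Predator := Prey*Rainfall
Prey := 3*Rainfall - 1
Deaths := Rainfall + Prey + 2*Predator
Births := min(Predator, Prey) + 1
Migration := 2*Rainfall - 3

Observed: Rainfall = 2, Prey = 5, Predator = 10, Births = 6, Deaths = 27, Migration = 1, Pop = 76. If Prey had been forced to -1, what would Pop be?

-14

Under do(Prey=-1), the mechanism Prey := 3*Rainfall - 1 is discarded; Prey is fixed at -1.
Predator = Prey*Rainfall  [with Prey=-1, Rainfall=2]  = -2
Deaths = Rainfall + Prey + 2*Predator  [with Rainfall=2, Prey=-1, Predator=-2]  = -3
Pop = 3*Deaths - 5  [with Deaths=-3]  = -14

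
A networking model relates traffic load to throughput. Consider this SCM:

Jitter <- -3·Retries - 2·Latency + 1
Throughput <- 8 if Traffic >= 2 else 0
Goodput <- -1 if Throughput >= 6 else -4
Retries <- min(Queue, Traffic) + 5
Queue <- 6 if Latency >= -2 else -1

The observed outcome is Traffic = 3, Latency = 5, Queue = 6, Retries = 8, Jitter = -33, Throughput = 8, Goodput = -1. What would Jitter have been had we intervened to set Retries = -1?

-6

Intervening sets Retries = -1 and removes its equation (Retries <- min(Queue, Traffic) + 5).
Jitter = -3·Retries - 2·Latency + 1  [with Retries=-1, Latency=5]  = -6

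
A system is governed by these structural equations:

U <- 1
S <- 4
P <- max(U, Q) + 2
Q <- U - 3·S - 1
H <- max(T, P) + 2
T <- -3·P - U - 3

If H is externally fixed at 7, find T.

-13

do(H=7) replaces the equation H <- max(T, P) + 2 with the constant H = 7.
Since T is not a descendant of the intervened variable, it is unaffected.
Q = U - 3·S - 1  [with U=1, S=4]  = -12
P = max(U, Q) + 2  [with U=1, Q=-12]  = 3
T = -3·P - U - 3  [with P=3, U=1]  = -13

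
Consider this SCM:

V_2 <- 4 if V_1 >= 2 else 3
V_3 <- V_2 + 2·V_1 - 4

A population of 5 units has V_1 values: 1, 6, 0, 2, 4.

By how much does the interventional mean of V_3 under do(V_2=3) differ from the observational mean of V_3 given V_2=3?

Every unit gets V_2=3 under the intervention. V_3 values become 1, 11, -1, 3, 7; E[V_3|do(V_2=3)] = 4.2.
Observing V_2=3 restricts to units where V_2's equation naturally yields 3: V_1 ∈ {1, 0}. In that subpopulation V_3 = 1, -1, mean 0.
Difference = 4.2 − 0 = 4.2.

4.2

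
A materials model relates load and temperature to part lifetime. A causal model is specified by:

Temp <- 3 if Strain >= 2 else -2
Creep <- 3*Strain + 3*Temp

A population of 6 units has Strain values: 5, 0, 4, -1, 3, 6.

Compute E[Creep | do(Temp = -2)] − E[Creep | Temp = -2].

Every unit gets Temp=-2 under the intervention. Creep values become 9, -6, 6, -9, 3, 12; E[Creep|do(Temp=-2)] = 2.5.
Observing Temp=-2 restricts to units where Temp's equation naturally yields -2: Strain ∈ {0, -1}. In that subpopulation Creep = -6, -9, mean -7.5.
Difference = 2.5 − (-7.5) = 10.

10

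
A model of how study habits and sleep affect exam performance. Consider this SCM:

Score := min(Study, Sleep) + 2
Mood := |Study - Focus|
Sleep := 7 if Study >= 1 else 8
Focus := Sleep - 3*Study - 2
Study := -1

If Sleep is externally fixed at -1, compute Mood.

1

do(Sleep=-1) replaces the equation Sleep := 7 if Study >= 1 else 8 with the constant Sleep = -1.
Focus = Sleep - 3*Study - 2  [with Sleep=-1, Study=-1]  = 0
Mood = |Study - Focus|  [with Study=-1, Focus=0]  = 1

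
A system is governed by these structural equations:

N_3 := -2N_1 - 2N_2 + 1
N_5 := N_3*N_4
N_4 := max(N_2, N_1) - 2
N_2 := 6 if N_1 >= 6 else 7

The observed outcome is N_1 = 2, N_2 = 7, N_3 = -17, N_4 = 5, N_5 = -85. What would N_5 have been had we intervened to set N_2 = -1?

do(N_2=-1) replaces the equation N_2 := 6 if N_1 >= 6 else 7 with the constant N_2 = -1.
N_3 = -2N_1 - 2N_2 + 1  [with N_1=2, N_2=-1]  = -1
N_4 = max(N_2, N_1) - 2  [with N_2=-1, N_1=2]  = 0
N_5 = N_3*N_4  [with N_3=-1, N_4=0]  = 0

0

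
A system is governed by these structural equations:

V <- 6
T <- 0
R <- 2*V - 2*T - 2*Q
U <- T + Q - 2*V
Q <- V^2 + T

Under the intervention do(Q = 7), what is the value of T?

0

Under do(Q=7), the mechanism Q <- V^2 + T is discarded; Q is fixed at 7.
Since T is not a descendant of the intervened variable, it is unaffected.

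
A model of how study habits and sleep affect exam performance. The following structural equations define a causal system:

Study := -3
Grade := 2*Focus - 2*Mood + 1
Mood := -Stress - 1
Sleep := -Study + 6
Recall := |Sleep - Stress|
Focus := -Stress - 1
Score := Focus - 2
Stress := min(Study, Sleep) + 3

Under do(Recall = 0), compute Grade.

1

do(Recall=0) replaces the equation Recall := |Sleep - Stress| with the constant Recall = 0.
Grade is not downstream of the intervention, so its value is determined by the original equations.
Sleep = -Study + 6  [with Study=-3]  = 9
Stress = min(Study, Sleep) + 3  [with Study=-3, Sleep=9]  = 0
Focus = -Stress - 1  [with Stress=0]  = -1
Mood = -Stress - 1  [with Stress=0]  = -1
Grade = 2*Focus - 2*Mood + 1  [with Focus=-1, Mood=-1]  = 1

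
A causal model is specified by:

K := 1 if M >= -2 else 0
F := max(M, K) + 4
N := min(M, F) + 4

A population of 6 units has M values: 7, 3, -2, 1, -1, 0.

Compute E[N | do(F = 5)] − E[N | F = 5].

Under do(F=5), F's equation is replaced by F=5 for every unit. Per-unit N: 9, 7, 2, 5, 3, 4. Mean = 5.
Observing F=5 restricts to units where F's equation naturally yields 5: M ∈ {-2, 1, -1, 0}. In that subpopulation N = 2, 5, 3, 4, mean 3.5.
Difference = 5 − 3.5 = 1.5.

1.5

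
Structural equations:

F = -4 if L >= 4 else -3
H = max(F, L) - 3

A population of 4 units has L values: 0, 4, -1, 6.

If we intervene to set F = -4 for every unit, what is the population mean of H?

-0.75

do(F=-4) breaks F's dependence on L. With F=-4 fixed, H across the units is -3, 1, -4, 3, mean -0.75.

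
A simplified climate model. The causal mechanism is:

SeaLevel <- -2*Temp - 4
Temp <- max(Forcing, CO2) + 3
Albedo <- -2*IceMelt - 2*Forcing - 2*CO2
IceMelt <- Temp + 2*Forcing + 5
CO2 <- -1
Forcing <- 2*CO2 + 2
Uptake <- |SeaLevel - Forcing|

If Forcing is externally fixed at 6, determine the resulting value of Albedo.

-62

do(Forcing=6) replaces the equation Forcing <- 2*CO2 + 2 with the constant Forcing = 6.
Temp = max(Forcing, CO2) + 3  [with Forcing=6, CO2=-1]  = 9
IceMelt = Temp + 2*Forcing + 5  [with Temp=9, Forcing=6]  = 26
Albedo = -2*IceMelt - 2*Forcing - 2*CO2  [with IceMelt=26, Forcing=6, CO2=-1]  = -62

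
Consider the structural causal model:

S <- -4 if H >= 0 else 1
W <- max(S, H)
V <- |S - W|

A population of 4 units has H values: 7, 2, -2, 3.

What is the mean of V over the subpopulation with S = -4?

Conditioning on S=-4 selects the 3 unit(s) with H ∈ {7, 2, 3}. Their V values: 11, 6, 7. Mean = 8.

8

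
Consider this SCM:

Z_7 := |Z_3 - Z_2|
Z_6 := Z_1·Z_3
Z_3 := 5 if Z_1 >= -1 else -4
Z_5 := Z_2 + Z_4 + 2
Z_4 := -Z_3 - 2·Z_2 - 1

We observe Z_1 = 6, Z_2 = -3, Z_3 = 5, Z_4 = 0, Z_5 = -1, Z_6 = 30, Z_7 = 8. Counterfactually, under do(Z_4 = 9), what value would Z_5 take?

Intervening sets Z_4 = 9 and removes its equation (Z_4 := -Z_3 - 2·Z_2 - 1).
Z_5 = Z_2 + Z_4 + 2  [with Z_2=-3, Z_4=9]  = 8

8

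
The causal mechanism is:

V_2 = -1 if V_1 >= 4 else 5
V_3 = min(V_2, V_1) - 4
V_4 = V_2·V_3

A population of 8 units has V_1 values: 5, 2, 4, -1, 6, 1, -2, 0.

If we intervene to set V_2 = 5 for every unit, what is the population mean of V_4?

-11.25

Under do(V_2=5), V_2's equation is replaced by V_2=5 for every unit. Per-unit V_4: 5, -10, 0, -25, 5, -15, -30, -20. Mean = -11.25.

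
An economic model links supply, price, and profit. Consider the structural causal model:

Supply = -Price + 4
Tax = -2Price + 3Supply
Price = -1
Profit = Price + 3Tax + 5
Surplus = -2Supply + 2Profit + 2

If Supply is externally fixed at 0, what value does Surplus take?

do(Supply=0) replaces the equation Supply = -Price + 4 with the constant Supply = 0.
Tax = -2Price + 3Supply  [with Price=-1, Supply=0]  = 2
Profit = Price + 3Tax + 5  [with Price=-1, Tax=2]  = 10
Surplus = -2Supply + 2Profit + 2  [with Supply=0, Profit=10]  = 22

22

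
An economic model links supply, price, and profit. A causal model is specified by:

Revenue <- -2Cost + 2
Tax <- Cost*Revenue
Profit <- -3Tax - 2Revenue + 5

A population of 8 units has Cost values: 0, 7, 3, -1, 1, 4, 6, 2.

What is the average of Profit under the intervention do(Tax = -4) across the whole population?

24

The intervention sets Tax=-4 in all 8 units regardless of Cost. Recomputing Profit per unit gives 13, 41, 25, 9, 17, 29, 37, 21; average 24.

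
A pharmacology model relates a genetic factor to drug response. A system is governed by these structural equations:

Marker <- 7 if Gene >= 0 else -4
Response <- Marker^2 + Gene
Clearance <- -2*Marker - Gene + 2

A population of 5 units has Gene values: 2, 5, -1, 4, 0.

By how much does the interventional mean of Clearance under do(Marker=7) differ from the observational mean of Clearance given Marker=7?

Every unit gets Marker=7 under the intervention. Clearance values become -14, -17, -11, -16, -12; E[Clearance|do(Marker=7)] = -14.
Conditioning on Marker=7 selects the 4 unit(s) with Gene ∈ {2, 5, 4, 0}. Their Clearance values: -14, -17, -16, -12. Mean = -14.75.
Difference = -14 − (-14.75) = 0.75.

0.75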